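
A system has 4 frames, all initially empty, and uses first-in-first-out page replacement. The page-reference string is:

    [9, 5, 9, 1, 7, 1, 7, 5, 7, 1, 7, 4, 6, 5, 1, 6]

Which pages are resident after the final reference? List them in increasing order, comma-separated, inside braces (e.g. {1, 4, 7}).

{1, 4, 5, 6}

9 -> fault, frames (9)
5 -> fault, frames (9 5)
9 -> hit
1 -> fault, frames (9 5 1)
7 -> fault, frames (9 5 1 7)
1 -> hit
7 -> hit
5 -> hit
7 -> hit
1 -> hit
7 -> hit
4 -> fault, evict 9, frames (5 1 7 4)
6 -> fault, evict 5, frames (1 7 4 6)
5 -> fault, evict 1, frames (7 4 6 5)
1 -> fault, evict 7, frames (4 6 5 1)
6 -> hit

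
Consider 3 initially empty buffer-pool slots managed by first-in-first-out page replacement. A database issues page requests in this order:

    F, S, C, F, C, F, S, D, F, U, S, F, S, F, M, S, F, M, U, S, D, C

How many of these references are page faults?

F -> fault, frames [F]
S -> fault, frames [F, S]
C -> fault, frames [F, S, C]
F -> hit
C -> hit
F -> hit
S -> hit
D -> fault, evict F, frames [S, C, D]
F -> fault, evict S, frames [C, D, F]
U -> fault, evict C, frames [D, F, U]
S -> fault, evict D, frames [F, U, S]
F -> hit
S -> hit
F -> hit
M -> fault, evict F, frames [U, S, M]
S -> hit
F -> fault, evict U, frames [S, M, F]
M -> hit
U -> fault, evict S, frames [M, F, U]
S -> fault, evict M, frames [F, U, S]
D -> fault, evict F, frames [U, S, D]
C -> fault, evict U, frames [S, D, C]
Page faults: 13.

13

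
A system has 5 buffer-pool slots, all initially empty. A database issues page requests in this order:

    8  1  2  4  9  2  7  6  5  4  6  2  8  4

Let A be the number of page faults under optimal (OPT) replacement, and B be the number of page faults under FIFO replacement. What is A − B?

-3

Under OPT: F F F F F . F F F . . . . . → 8 faults.
Under FIFO: F F F F F . F F F . . F F F → 11 faults.
A − B = 8 − 11 = -3.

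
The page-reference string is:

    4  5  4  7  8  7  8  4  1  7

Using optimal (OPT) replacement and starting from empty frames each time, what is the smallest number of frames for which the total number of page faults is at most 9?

2

f=1: 10 faults
f=2: 6 faults
f=3: 5 faults
f=4: 5 faults
f=5: 5 faults
Smallest f with faults ≤ 9 is 2.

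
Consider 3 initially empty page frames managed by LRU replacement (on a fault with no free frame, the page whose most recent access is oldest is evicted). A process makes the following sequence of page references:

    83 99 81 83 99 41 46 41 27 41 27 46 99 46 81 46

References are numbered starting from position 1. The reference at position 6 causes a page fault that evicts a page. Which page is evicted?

pos 1: 83: miss, frames {83}
pos 2: 99: miss, frames {83,99}
pos 3: 81: miss, frames {83,99,81}
pos 4: 83: hit
pos 5: 99: hit
pos 6: 41: miss, evict 81, frames {83,99,41}
At position 6, page 81 is evicted.

81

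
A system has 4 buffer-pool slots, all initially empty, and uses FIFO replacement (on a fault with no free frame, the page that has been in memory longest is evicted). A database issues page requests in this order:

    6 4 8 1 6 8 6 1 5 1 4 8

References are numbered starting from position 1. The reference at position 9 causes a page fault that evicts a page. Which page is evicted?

6

pos 1: 6: fault, frames (6)
pos 2: 4: fault, frames (6 4)
pos 3: 8: fault, frames (6 4 8)
pos 4: 1: fault, frames (6 4 8 1)
pos 5: 6: hit
pos 6: 8: hit
pos 7: 6: hit
pos 8: 1: hit
pos 9: 5: fault, evict 6, frames (4 8 1 5)
At position 9, page 6 is evicted.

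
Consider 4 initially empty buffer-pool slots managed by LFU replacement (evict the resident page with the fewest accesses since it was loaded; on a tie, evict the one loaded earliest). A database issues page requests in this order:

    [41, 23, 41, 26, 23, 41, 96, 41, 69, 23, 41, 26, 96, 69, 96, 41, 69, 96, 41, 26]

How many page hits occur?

41: fault, frames {41}
23: fault, frames {41,23}
41: hit
26: fault, frames {41,23,26}
23: hit
41: hit
96: fault, frames {41,23,26,96}
41: hit
69: fault, evict 26, frames {41,23,96,69}
23: hit
41: hit
26: fault, evict 96, frames {41,23,69,26}
96: fault, evict 69, frames {41,23,26,96}
69: fault, evict 26, frames {41,23,96,69}
96: hit
41: hit
69: hit
96: hit
41: hit
26: fault, evict 69, frames {41,23,96,26}
Hits: 11.

11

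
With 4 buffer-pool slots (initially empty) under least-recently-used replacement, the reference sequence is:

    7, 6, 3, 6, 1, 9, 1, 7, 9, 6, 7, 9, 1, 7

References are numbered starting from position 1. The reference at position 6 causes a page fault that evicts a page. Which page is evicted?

7

pos 1: 7 -> miss, frames (7)
pos 2: 6 -> miss, frames (7 6)
pos 3: 3 -> miss, frames (7 6 3)
pos 4: 6 -> hit
pos 5: 1 -> miss, frames (7 3 6 1)
pos 6: 9 -> miss, evict 7, frames (3 6 1 9)
At position 6, page 7 is evicted.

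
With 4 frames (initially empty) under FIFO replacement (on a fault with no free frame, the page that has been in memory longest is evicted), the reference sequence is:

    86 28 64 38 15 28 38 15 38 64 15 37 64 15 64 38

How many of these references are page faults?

6

86: fault, frames (86)
28: fault, frames (86 28)
64: fault, frames (86 28 64)
38: fault, frames (86 28 64 38)
15: fault, evict 86, frames (28 64 38 15)
28: hit
38: hit
15: hit
38: hit
64: hit
15: hit
37: fault, evict 28, frames (64 38 15 37)
64: hit
15: hit
64: hit
38: hit
Page faults: 6.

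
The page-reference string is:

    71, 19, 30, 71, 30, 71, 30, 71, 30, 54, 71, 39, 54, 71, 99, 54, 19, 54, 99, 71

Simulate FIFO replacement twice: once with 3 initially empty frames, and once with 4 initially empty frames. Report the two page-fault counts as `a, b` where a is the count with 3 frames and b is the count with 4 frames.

10, 9

3 frames: F F F . . . . . . F F F . . F F F . . F → 10 faults.
4 frames: F F F . . . . . . F . F . F F . F F . . → 9 faults.
9 < 10: adding a frame reduced faults, as is typical.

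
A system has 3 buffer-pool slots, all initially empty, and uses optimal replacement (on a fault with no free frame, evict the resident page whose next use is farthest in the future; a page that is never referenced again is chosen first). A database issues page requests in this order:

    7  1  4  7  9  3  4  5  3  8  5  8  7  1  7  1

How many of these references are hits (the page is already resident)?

8

7: fault, frames (7)
1: fault, frames (7 1)
4: fault, frames (7 1 4)
7: hit
9: fault, evict 1, frames (7 4 9)
3: fault, evict 9, frames (7 4 3)
4: hit
5: fault, evict 4, frames (7 3 5)
3: hit
8: fault, evict 3, frames (7 5 8)
5: hit
8: hit
7: hit
1: fault, evict 8, frames (7 5 1)
7: hit
1: hit
Hits: 8.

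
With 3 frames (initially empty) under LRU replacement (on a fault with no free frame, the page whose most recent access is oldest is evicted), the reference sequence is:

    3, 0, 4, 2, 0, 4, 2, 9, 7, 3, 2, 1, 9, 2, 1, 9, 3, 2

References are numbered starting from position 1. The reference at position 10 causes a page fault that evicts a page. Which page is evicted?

pos 1: 3: fault, frames {3}
pos 2: 0: fault, frames {3,0}
pos 3: 4: fault, frames {3,0,4}
pos 4: 2: fault, evict 3, frames {0,4,2}
pos 5: 0: hit
pos 6: 4: hit
pos 7: 2: hit
pos 8: 9: fault, evict 0, frames {4,2,9}
pos 9: 7: fault, evict 4, frames {2,9,7}
pos 10: 3: fault, evict 2, frames {9,7,3}
At position 10, page 2 is evicted.

2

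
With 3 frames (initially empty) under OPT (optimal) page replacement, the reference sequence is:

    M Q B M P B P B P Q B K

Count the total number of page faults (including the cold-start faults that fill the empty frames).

M -> fault, frames (M)
Q -> fault, frames (M Q)
B -> fault, frames (M Q B)
M -> hit
P -> fault, evict M, frames (Q B P)
B -> hit
P -> hit
B -> hit
P -> hit
Q -> hit
B -> hit
K -> fault, evict P, frames (Q B K)
Page faults: 5.

5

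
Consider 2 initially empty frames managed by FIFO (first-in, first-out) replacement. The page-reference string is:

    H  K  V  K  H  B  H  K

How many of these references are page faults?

6

H -> miss, frames {H}
K -> miss, frames {H,K}
V -> miss, evict H, frames {K,V}
K -> hit
H -> miss, evict K, frames {V,H}
B -> miss, evict V, frames {H,B}
H -> hit
K -> miss, evict H, frames {B,K}
Page faults: 6.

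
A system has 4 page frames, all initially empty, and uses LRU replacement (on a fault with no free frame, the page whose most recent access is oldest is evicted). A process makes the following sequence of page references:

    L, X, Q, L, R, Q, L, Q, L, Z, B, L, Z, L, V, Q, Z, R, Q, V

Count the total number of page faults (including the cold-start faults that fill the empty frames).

L → fault, frames [L]
X → fault, frames [L, X]
Q → fault, frames [L, X, Q]
L → hit
R → fault, frames [X, Q, L, R]
Q → hit
L → hit
Q → hit
L → hit
Z → fault, evict X, frames [R, Q, L, Z]
B → fault, evict R, frames [Q, L, Z, B]
L → hit
Z → hit
L → hit
V → fault, evict Q, frames [B, Z, L, V]
Q → fault, evict B, frames [Z, L, V, Q]
Z → hit
R → fault, evict L, frames [V, Q, Z, R]
Q → hit
V → hit
Page faults: 9.

9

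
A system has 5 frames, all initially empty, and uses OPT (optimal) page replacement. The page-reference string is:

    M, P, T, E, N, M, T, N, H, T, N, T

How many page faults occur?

6

M: miss, frames (M)
P: miss, frames (M P)
T: miss, frames (M P T)
E: miss, frames (M P T E)
N: miss, frames (M P T E N)
M: hit
T: hit
N: hit
H: miss, evict E, frames (M P T N H)
T: hit
N: hit
T: hit
Page faults: 6.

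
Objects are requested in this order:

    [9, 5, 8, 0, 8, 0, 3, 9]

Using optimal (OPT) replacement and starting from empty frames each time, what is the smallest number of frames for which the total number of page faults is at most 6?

f=1: 8 faults
f=2: 6 faults
f=3: 5 faults
f=4: 5 faults
f=5: 5 faults
Smallest f with faults ≤ 6 is 2.

2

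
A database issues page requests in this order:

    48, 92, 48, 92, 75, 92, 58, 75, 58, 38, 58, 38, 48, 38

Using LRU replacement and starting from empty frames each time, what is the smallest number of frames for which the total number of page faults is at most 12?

f=1: 14 faults
f=2: 7 faults
f=3: 6 faults
f=4: 6 faults
f=5: 5 faults
Smallest f with faults ≤ 12 is 2.

2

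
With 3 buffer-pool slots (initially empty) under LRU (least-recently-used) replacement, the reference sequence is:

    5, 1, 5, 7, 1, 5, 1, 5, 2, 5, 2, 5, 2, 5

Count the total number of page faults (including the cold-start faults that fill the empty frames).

4

5: fault, frames (5)
1: fault, frames (5 1)
5: hit
7: fault, frames (1 5 7)
1: hit
5: hit
1: hit
5: hit
2: fault, evict 7, frames (1 5 2)
5: hit
2: hit
5: hit
2: hit
5: hit
Page faults: 4.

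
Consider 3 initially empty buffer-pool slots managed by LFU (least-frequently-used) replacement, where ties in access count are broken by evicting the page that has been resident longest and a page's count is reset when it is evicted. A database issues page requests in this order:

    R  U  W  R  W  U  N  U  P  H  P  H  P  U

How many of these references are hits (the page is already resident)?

R → miss, frames {R}
U → miss, frames {R,U}
W → miss, frames {R,U,W}
R → hit
W → hit
U → hit
N → miss, evict R, frames {U,W,N}
U → hit
P → miss, evict N, frames {U,W,P}
H → miss, evict P, frames {U,W,H}
P → miss, evict H, frames {U,W,P}
H → miss, evict P, frames {U,W,H}
P → miss, evict H, frames {U,W,P}
U → hit
Hits: 5.

5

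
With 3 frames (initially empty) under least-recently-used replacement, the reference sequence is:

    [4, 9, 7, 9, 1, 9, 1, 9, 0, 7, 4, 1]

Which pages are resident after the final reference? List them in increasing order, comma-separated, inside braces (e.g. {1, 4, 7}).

4 → miss, frames (4)
9 → miss, frames (4 9)
7 → miss, frames (4 9 7)
9 → hit
1 → miss, evict 4, frames (7 9 1)
9 → hit
1 → hit
9 → hit
0 → miss, evict 7, frames (1 9 0)
7 → miss, evict 1, frames (9 0 7)
4 → miss, evict 9, frames (0 7 4)
1 → miss, evict 0, frames (7 4 1)

{1, 4, 7}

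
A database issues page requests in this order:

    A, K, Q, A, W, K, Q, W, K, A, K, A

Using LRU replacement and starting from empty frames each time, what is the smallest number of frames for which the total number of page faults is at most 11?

2

f=1: 12 faults
f=2: 10 faults
f=3: 7 faults
f=4: 4 faults
Smallest f with faults ≤ 11 is 2.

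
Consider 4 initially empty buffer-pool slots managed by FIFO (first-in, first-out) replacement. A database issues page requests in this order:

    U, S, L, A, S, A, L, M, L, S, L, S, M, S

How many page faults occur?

U: miss, frames {U}
S: miss, frames {U,S}
L: miss, frames {U,S,L}
A: miss, frames {U,S,L,A}
S: hit
A: hit
L: hit
M: miss, evict U, frames {S,L,A,M}
L: hit
S: hit
L: hit
S: hit
M: hit
S: hit
Page faults: 5.

5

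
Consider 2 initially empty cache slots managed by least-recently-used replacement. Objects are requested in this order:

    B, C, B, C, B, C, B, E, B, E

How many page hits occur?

7

B → miss, frames [B]
C → miss, frames [B, C]
B → hit
C → hit
B → hit
C → hit
B → hit
E → miss, evict C, frames [B, E]
B → hit
E → hit
Hits: 7.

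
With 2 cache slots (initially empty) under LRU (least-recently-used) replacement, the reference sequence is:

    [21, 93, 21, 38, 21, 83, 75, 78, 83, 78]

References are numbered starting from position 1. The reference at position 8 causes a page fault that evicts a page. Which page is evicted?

83

pos 1: 21 → miss, frames {21}
pos 2: 93 → miss, frames {21,93}
pos 3: 21 → hit
pos 4: 38 → miss, evict 93, frames {21,38}
pos 5: 21 → hit
pos 6: 83 → miss, evict 38, frames {21,83}
pos 7: 75 → miss, evict 21, frames {83,75}
pos 8: 78 → miss, evict 83, frames {75,78}
At position 8, page 83 is evicted.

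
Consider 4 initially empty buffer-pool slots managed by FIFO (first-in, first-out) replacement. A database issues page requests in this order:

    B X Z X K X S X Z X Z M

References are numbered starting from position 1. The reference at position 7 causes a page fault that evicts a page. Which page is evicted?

B

pos 1: B -> fault, frames (B)
pos 2: X -> fault, frames (B X)
pos 3: Z -> fault, frames (B X Z)
pos 4: X -> hit
pos 5: K -> fault, frames (B X Z K)
pos 6: X -> hit
pos 7: S -> fault, evict B, frames (X Z K S)
At position 7, page B is evicted.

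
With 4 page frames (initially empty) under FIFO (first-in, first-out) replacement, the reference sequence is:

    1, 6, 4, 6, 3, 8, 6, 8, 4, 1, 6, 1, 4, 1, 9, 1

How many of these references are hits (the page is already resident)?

1: miss, frames {1}
6: miss, frames {1,6}
4: miss, frames {1,6,4}
6: hit
3: miss, frames {1,6,4,3}
8: miss, evict 1, frames {6,4,3,8}
6: hit
8: hit
4: hit
1: miss, evict 6, frames {4,3,8,1}
6: miss, evict 4, frames {3,8,1,6}
1: hit
4: miss, evict 3, frames {8,1,6,4}
1: hit
9: miss, evict 8, frames {1,6,4,9}
1: hit
Hits: 7.

7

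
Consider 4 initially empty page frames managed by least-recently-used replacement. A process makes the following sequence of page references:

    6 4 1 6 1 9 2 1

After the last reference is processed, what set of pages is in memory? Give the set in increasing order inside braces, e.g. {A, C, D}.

6: fault, frames [6]
4: fault, frames [6, 4]
1: fault, frames [6, 4, 1]
6: hit
1: hit
9: fault, frames [4, 6, 1, 9]
2: fault, evict 4, frames [6, 1, 9, 2]
1: hit

{1, 2, 6, 9}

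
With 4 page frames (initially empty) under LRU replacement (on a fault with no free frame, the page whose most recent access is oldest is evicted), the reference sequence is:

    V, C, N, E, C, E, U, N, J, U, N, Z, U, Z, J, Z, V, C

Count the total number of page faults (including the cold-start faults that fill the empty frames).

9

V → miss, frames (V)
C → miss, frames (V C)
N → miss, frames (V C N)
E → miss, frames (V C N E)
C → hit
E → hit
U → miss, evict V, frames (N C E U)
N → hit
J → miss, evict C, frames (E U N J)
U → hit
N → hit
Z → miss, evict E, frames (J U N Z)
U → hit
Z → hit
J → hit
Z → hit
V → miss, evict N, frames (U J Z V)
C → miss, evict U, frames (J Z V C)
Page faults: 9.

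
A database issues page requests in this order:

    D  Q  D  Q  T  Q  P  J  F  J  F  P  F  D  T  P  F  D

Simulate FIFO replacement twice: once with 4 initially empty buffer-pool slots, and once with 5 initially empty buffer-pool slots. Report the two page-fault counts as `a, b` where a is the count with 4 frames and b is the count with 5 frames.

9, 7

4 frames: F F . . F . F F F . . . . F F F . . → 9 faults.
5 frames: F F . . F . F F F . . . . F . . . . → 7 faults.
7 < 9: adding a frame reduced faults, as is typical.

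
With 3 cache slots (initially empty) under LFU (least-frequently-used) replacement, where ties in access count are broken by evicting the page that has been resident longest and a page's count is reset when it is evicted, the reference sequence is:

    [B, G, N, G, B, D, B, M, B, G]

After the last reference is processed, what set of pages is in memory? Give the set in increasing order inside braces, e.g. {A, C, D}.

{B, G, M}

B → fault, frames {B}
G → fault, frames {B,G}
N → fault, frames {B,G,N}
G → hit
B → hit
D → fault, evict N, frames {B,G,D}
B → hit
M → fault, evict D, frames {B,G,M}
B → hit
G → hit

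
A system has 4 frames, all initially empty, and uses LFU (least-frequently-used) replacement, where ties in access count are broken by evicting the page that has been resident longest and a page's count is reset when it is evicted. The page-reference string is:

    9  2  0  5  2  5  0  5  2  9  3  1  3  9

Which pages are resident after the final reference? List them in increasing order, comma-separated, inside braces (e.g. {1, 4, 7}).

9 -> miss, frames {9}
2 -> miss, frames {9,2}
0 -> miss, frames {9,2,0}
5 -> miss, frames {9,2,0,5}
2 -> hit
5 -> hit
0 -> hit
5 -> hit
2 -> hit
9 -> hit
3 -> miss, evict 9, frames {2,0,5,3}
1 -> miss, evict 3, frames {2,0,5,1}
3 -> miss, evict 1, frames {2,0,5,3}
9 -> miss, evict 3, frames {2,0,5,9}

{0, 2, 5, 9}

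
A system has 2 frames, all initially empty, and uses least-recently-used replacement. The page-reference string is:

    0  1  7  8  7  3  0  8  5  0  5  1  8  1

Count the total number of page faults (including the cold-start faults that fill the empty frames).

11

0 -> miss, frames {0}
1 -> miss, frames {0,1}
7 -> miss, evict 0, frames {1,7}
8 -> miss, evict 1, frames {7,8}
7 -> hit
3 -> miss, evict 8, frames {7,3}
0 -> miss, evict 7, frames {3,0}
8 -> miss, evict 3, frames {0,8}
5 -> miss, evict 0, frames {8,5}
0 -> miss, evict 8, frames {5,0}
5 -> hit
1 -> miss, evict 0, frames {5,1}
8 -> miss, evict 5, frames {1,8}
1 -> hit
Page faults: 11.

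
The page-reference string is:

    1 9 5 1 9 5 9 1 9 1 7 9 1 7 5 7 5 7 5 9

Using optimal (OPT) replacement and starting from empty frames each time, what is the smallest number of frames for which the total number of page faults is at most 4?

4

f=1: 20 faults
f=2: 9 faults
f=3: 5 faults
f=4: 4 faults
Smallest f with faults ≤ 4 is 4.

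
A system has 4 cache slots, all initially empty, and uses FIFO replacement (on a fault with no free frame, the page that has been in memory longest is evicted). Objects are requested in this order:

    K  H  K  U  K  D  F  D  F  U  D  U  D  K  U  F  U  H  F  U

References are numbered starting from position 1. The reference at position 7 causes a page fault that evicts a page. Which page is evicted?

pos 1: K -> miss, frames {K}
pos 2: H -> miss, frames {K,H}
pos 3: K -> hit
pos 4: U -> miss, frames {K,H,U}
pos 5: K -> hit
pos 6: D -> miss, frames {K,H,U,D}
pos 7: F -> miss, evict K, frames {H,U,D,F}
At position 7, page K is evicted.

K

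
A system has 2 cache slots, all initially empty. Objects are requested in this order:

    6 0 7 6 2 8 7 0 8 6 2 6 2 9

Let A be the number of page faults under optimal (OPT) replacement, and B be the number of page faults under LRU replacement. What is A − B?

Under OPT: F F F . F F . F . F F . . F → 9 faults.
Under LRU: F F F F F F F F F F F . . F → 12 faults.
A − B = 9 − 12 = -3.

-3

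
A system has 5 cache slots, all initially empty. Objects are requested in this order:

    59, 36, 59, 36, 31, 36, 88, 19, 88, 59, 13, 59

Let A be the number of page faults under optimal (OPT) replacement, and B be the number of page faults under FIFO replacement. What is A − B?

Under OPT: F F . . F . F F . . F . → 6 faults.
Under FIFO: F F . . F . F F . . F F → 7 faults.
A − B = 6 − 7 = -1.

-1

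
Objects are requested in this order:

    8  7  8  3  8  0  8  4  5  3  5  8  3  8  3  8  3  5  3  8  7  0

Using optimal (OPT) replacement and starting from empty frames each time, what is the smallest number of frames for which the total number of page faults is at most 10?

f=1: 22 faults
f=2: 12 faults
f=3: 8 faults
f=4: 7 faults
f=5: 6 faults
f=6: 6 faults
Smallest f with faults ≤ 10 is 3.

3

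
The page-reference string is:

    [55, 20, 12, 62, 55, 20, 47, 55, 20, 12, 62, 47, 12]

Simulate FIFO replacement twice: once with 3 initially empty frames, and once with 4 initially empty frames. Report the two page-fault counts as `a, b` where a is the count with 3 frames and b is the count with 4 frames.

3 frames: F F F F F F F . . F F . . → 9 faults.
4 frames: F F F F . . F F F F F F . → 10 faults.
10 > 9: adding a frame increased faults — Belady's anomaly.

9, 10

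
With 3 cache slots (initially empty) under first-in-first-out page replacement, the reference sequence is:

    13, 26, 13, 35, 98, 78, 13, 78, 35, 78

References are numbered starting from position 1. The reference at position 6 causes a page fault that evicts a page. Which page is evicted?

pos 1: 13 -> miss, frames {13}
pos 2: 26 -> miss, frames {13,26}
pos 3: 13 -> hit
pos 4: 35 -> miss, frames {13,26,35}
pos 5: 98 -> miss, evict 13, frames {26,35,98}
pos 6: 78 -> miss, evict 26, frames {35,98,78}
At position 6, page 26 is evicted.

26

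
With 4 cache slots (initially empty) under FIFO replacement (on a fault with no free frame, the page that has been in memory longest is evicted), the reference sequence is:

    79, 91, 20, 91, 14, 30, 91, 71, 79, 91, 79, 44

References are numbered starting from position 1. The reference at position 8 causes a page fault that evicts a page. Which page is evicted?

91

pos 1: 79: fault, frames {79}
pos 2: 91: fault, frames {79,91}
pos 3: 20: fault, frames {79,91,20}
pos 4: 91: hit
pos 5: 14: fault, frames {79,91,20,14}
pos 6: 30: fault, evict 79, frames {91,20,14,30}
pos 7: 91: hit
pos 8: 71: fault, evict 91, frames {20,14,30,71}
At position 8, page 91 is evicted.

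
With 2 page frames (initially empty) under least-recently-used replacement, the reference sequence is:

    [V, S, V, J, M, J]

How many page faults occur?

V: fault, frames (V)
S: fault, frames (V S)
V: hit
J: fault, evict S, frames (V J)
M: fault, evict V, frames (J M)
J: hit
Page faults: 4.

4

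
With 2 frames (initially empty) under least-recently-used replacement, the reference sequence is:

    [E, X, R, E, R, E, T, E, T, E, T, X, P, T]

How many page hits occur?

E: fault, frames [E]
X: fault, frames [E, X]
R: fault, evict E, frames [X, R]
E: fault, evict X, frames [R, E]
R: hit
E: hit
T: fault, evict R, frames [E, T]
E: hit
T: hit
E: hit
T: hit
X: fault, evict E, frames [T, X]
P: fault, evict T, frames [X, P]
T: fault, evict X, frames [P, T]
Hits: 6.

6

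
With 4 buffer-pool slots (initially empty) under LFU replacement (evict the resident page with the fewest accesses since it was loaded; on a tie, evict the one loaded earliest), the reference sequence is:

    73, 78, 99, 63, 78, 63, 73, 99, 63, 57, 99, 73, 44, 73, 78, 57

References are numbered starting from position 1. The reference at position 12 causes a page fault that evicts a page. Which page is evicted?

57

pos 1: 73 -> fault, frames (73)
pos 2: 78 -> fault, frames (73 78)
pos 3: 99 -> fault, frames (73 78 99)
pos 4: 63 -> fault, frames (73 78 99 63)
pos 5: 78 -> hit
pos 6: 63 -> hit
pos 7: 73 -> hit
pos 8: 99 -> hit
pos 9: 63 -> hit
pos 10: 57 -> fault, evict 73, frames (78 99 63 57)
pos 11: 99 -> hit
pos 12: 73 -> fault, evict 57, frames (78 99 63 73)
At position 12, page 57 is evicted.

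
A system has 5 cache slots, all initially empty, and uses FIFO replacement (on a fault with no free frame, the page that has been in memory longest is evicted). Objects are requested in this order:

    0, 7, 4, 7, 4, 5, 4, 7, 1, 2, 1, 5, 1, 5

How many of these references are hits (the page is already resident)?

0 -> miss, frames (0)
7 -> miss, frames (0 7)
4 -> miss, frames (0 7 4)
7 -> hit
4 -> hit
5 -> miss, frames (0 7 4 5)
4 -> hit
7 -> hit
1 -> miss, frames (0 7 4 5 1)
2 -> miss, evict 0, frames (7 4 5 1 2)
1 -> hit
5 -> hit
1 -> hit
5 -> hit
Hits: 8.

8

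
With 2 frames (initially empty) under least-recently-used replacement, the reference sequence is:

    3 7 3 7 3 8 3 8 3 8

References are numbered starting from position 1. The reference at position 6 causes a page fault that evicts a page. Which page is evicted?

7

pos 1: 3 -> fault, frames (3)
pos 2: 7 -> fault, frames (3 7)
pos 3: 3 -> hit
pos 4: 7 -> hit
pos 5: 3 -> hit
pos 6: 8 -> fault, evict 7, frames (3 8)
At position 6, page 7 is evicted.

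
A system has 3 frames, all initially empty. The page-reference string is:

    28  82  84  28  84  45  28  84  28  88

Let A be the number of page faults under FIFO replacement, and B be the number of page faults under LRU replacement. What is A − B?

Under FIFO: F F F . . F F . . F → 6 faults.
Under LRU: F F F . . F . . . F → 5 faults.
A − B = 6 − 5 = 1.

1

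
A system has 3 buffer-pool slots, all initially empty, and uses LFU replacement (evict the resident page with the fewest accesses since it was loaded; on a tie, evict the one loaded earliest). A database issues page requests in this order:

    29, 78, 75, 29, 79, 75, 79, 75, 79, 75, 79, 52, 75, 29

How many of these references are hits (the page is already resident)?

29 → miss, frames [29]
78 → miss, frames [29, 78]
75 → miss, frames [29, 78, 75]
29 → hit
79 → miss, evict 78, frames [29, 75, 79]
75 → hit
79 → hit
75 → hit
79 → hit
75 → hit
79 → hit
52 → miss, evict 29, frames [75, 79, 52]
75 → hit
29 → miss, evict 52, frames [75, 79, 29]
Hits: 8.

8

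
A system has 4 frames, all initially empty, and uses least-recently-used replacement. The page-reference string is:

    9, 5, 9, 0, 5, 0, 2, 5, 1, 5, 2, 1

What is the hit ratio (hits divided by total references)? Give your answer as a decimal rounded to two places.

9 -> miss, frames [9]
5 -> miss, frames [9, 5]
9 -> hit
0 -> miss, frames [5, 9, 0]
5 -> hit
0 -> hit
2 -> miss, frames [9, 5, 0, 2]
5 -> hit
1 -> miss, evict 9, frames [0, 2, 5, 1]
5 -> hit
2 -> hit
1 -> hit
Hits: 7 of 12 references → 7/12 = 0.5833.

0.58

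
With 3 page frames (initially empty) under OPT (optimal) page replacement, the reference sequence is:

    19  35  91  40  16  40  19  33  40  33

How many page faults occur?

6

19 -> fault, frames [19]
35 -> fault, frames [19, 35]
91 -> fault, frames [19, 35, 91]
40 -> fault, evict 91, frames [19, 35, 40]
16 -> fault, evict 35, frames [19, 40, 16]
40 -> hit
19 -> hit
33 -> fault, evict 16, frames [19, 40, 33]
40 -> hit
33 -> hit
Page faults: 6.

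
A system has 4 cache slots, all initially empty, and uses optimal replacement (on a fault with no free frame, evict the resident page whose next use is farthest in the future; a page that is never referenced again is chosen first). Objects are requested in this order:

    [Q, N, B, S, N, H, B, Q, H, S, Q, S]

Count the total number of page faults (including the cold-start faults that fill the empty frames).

Q: miss, frames [Q]
N: miss, frames [Q, N]
B: miss, frames [Q, N, B]
S: miss, frames [Q, N, B, S]
N: hit
H: miss, evict N, frames [Q, B, S, H]
B: hit
Q: hit
H: hit
S: hit
Q: hit
S: hit
Page faults: 5.

5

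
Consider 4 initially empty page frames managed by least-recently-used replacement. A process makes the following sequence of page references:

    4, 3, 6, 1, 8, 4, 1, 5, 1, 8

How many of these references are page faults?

4 → miss, frames (4)
3 → miss, frames (4 3)
6 → miss, frames (4 3 6)
1 → miss, frames (4 3 6 1)
8 → miss, evict 4, frames (3 6 1 8)
4 → miss, evict 3, frames (6 1 8 4)
1 → hit
5 → miss, evict 6, frames (8 4 1 5)
1 → hit
8 → hit
Page faults: 7.

7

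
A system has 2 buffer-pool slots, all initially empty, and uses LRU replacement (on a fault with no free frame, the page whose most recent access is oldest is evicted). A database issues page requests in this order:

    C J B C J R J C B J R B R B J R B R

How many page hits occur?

C: fault, frames [C]
J: fault, frames [C, J]
B: fault, evict C, frames [J, B]
C: fault, evict J, frames [B, C]
J: fault, evict B, frames [C, J]
R: fault, evict C, frames [J, R]
J: hit
C: fault, evict R, frames [J, C]
B: fault, evict J, frames [C, B]
J: fault, evict C, frames [B, J]
R: fault, evict B, frames [J, R]
B: fault, evict J, frames [R, B]
R: hit
B: hit
J: fault, evict R, frames [B, J]
R: fault, evict B, frames [J, R]
B: fault, evict J, frames [R, B]
R: hit
Hits: 4.

4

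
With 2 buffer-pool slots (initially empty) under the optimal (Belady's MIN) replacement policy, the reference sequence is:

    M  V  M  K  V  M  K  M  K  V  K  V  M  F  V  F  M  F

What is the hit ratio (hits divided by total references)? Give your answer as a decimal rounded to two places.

0.56

M → fault, frames [M]
V → fault, frames [M, V]
M → hit
K → fault, evict M, frames [V, K]
V → hit
M → fault, evict V, frames [K, M]
K → hit
M → hit
K → hit
V → fault, evict M, frames [K, V]
K → hit
V → hit
M → fault, evict K, frames [V, M]
F → fault, evict M, frames [V, F]
V → hit
F → hit
M → fault, evict V, frames [F, M]
F → hit
Hits: 10 of 18 references → 10/18 = 0.5556.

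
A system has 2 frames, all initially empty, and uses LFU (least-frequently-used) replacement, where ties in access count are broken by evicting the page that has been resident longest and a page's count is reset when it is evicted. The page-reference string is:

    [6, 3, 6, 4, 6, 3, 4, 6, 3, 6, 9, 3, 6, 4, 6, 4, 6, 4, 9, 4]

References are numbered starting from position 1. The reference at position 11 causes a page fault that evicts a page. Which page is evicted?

pos 1: 6 → fault, frames (6)
pos 2: 3 → fault, frames (6 3)
pos 3: 6 → hit
pos 4: 4 → fault, evict 3, frames (6 4)
pos 5: 6 → hit
pos 6: 3 → fault, evict 4, frames (6 3)
pos 7: 4 → fault, evict 3, frames (6 4)
pos 8: 6 → hit
pos 9: 3 → fault, evict 4, frames (6 3)
pos 10: 6 → hit
pos 11: 9 → fault, evict 3, frames (6 9)
At position 11, page 3 is evicted.

3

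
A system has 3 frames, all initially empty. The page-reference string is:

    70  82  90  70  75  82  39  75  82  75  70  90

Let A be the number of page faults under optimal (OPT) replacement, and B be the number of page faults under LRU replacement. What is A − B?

Under OPT: F F F . F . F . . . F F → 7 faults.
Under LRU: F F F . F F F . . . F F → 8 faults.
A − B = 7 − 8 = -1.

-1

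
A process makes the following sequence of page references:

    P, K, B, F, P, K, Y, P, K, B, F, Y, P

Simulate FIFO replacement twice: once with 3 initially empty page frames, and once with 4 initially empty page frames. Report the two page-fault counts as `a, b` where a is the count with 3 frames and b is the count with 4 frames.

3 frames: F F F F F F F . . F F . F → 10 faults.
4 frames: F F F F . . F F F F F F F → 11 faults.
11 > 10: adding a frame increased faults — Belady's anomaly.

10, 11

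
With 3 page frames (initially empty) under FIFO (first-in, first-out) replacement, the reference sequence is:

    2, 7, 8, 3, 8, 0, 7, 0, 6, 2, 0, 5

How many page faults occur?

10

2 -> fault, frames {2}
7 -> fault, frames {2,7}
8 -> fault, frames {2,7,8}
3 -> fault, evict 2, frames {7,8,3}
8 -> hit
0 -> fault, evict 7, frames {8,3,0}
7 -> fault, evict 8, frames {3,0,7}
0 -> hit
6 -> fault, evict 3, frames {0,7,6}
2 -> fault, evict 0, frames {7,6,2}
0 -> fault, evict 7, frames {6,2,0}
5 -> fault, evict 6, frames {2,0,5}
Page faults: 10.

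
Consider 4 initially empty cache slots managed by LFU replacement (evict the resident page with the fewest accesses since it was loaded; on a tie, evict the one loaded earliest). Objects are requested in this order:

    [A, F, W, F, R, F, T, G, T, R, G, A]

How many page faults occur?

7

A: miss, frames [A]
F: miss, frames [A, F]
W: miss, frames [A, F, W]
F: hit
R: miss, frames [A, F, W, R]
F: hit
T: miss, evict A, frames [F, W, R, T]
G: miss, evict W, frames [F, R, T, G]
T: hit
R: hit
G: hit
A: miss, evict R, frames [F, T, G, A]
Page faults: 7.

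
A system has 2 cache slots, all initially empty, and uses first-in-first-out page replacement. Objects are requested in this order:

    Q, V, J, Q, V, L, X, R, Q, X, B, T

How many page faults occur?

Q → miss, frames [Q]
V → miss, frames [Q, V]
J → miss, evict Q, frames [V, J]
Q → miss, evict V, frames [J, Q]
V → miss, evict J, frames [Q, V]
L → miss, evict Q, frames [V, L]
X → miss, evict V, frames [L, X]
R → miss, evict L, frames [X, R]
Q → miss, evict X, frames [R, Q]
X → miss, evict R, frames [Q, X]
B → miss, evict Q, frames [X, B]
T → miss, evict X, frames [B, T]
Page faults: 12.

12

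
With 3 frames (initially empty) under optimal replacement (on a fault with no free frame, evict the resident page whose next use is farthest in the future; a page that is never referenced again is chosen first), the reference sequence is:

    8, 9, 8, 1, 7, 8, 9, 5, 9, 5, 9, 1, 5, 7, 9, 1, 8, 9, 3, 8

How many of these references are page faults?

8 -> fault, frames [8]
9 -> fault, frames [8, 9]
8 -> hit
1 -> fault, frames [8, 9, 1]
7 -> fault, evict 1, frames [8, 9, 7]
8 -> hit
9 -> hit
5 -> fault, evict 8, frames [9, 7, 5]
9 -> hit
5 -> hit
9 -> hit
1 -> fault, evict 9, frames [7, 5, 1]
5 -> hit
7 -> hit
9 -> fault, evict 5, frames [7, 1, 9]
1 -> hit
8 -> fault, evict 1, frames [7, 9, 8]
9 -> hit
3 -> fault, evict 9, frames [7, 8, 3]
8 -> hit
Page faults: 9.

9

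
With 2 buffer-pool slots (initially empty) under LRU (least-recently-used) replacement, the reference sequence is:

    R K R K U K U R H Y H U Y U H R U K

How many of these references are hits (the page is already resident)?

R -> miss, frames (R)
K -> miss, frames (R K)
R -> hit
K -> hit
U -> miss, evict R, frames (K U)
K -> hit
U -> hit
R -> miss, evict K, frames (U R)
H -> miss, evict U, frames (R H)
Y -> miss, evict R, frames (H Y)
H -> hit
U -> miss, evict Y, frames (H U)
Y -> miss, evict H, frames (U Y)
U -> hit
H -> miss, evict Y, frames (U H)
R -> miss, evict U, frames (H R)
U -> miss, evict H, frames (R U)
K -> miss, evict R, frames (U K)
Hits: 6.

6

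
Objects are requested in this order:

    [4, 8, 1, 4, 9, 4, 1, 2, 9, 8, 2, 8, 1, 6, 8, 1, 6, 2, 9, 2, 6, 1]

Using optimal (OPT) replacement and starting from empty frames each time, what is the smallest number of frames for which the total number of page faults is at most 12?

f=1: 22 faults
f=2: 14 faults
f=3: 10 faults
f=4: 7 faults
f=5: 6 faults
f=6: 6 faults
Smallest f with faults ≤ 12 is 3.

3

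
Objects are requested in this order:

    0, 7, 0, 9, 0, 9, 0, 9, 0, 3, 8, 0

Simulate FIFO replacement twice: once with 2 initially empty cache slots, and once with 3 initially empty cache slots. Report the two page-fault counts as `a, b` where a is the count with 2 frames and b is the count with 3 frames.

7, 6

2 frames: F F . F F . . . . F F F → 7 faults.
3 frames: F F . F . . . . . F F F → 6 faults.
6 < 7: adding a frame reduced faults, as is typical.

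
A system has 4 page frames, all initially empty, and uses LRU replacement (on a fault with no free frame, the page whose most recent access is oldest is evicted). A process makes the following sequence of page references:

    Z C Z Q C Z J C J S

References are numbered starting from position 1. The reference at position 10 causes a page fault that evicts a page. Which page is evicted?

pos 1: Z: miss, frames (Z)
pos 2: C: miss, frames (Z C)
pos 3: Z: hit
pos 4: Q: miss, frames (C Z Q)
pos 5: C: hit
pos 6: Z: hit
pos 7: J: miss, frames (Q C Z J)
pos 8: C: hit
pos 9: J: hit
pos 10: S: miss, evict Q, frames (Z C J S)
At position 10, page Q is evicted.

Q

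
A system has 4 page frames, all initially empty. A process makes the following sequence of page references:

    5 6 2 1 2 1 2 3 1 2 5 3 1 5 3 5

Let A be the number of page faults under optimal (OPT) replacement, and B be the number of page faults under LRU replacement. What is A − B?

Under OPT: F F F F . . . F . . . . . . . . → 5 faults.
Under LRU: F F F F . . . F . . F . . . . . → 6 faults.
A − B = 5 − 6 = -1.

-1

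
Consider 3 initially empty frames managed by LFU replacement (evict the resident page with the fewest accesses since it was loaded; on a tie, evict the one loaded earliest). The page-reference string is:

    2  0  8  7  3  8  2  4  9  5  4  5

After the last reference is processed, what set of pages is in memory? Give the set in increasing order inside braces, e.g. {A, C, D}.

2: fault, frames (2)
0: fault, frames (2 0)
8: fault, frames (2 0 8)
7: fault, evict 2, frames (0 8 7)
3: fault, evict 0, frames (8 7 3)
8: hit
2: fault, evict 7, frames (8 3 2)
4: fault, evict 3, frames (8 2 4)
9: fault, evict 2, frames (8 4 9)
5: fault, evict 4, frames (8 9 5)
4: fault, evict 9, frames (8 5 4)
5: hit

{4, 5, 8}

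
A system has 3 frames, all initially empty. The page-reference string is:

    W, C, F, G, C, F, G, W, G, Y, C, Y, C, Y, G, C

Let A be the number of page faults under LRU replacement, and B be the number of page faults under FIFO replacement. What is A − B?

-1

Under LRU: F F F F . . . F . F F . . . . . → 7 faults.
Under FIFO: F F F F . . . F . F F . . . F . → 8 faults.
A − B = 7 − 8 = -1.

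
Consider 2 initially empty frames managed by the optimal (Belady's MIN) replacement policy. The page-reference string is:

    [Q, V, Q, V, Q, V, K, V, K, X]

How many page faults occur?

4

Q: miss, frames [Q]
V: miss, frames [Q, V]
Q: hit
V: hit
Q: hit
V: hit
K: miss, evict Q, frames [V, K]
V: hit
K: hit
X: miss, evict K, frames [V, X]
Page faults: 4.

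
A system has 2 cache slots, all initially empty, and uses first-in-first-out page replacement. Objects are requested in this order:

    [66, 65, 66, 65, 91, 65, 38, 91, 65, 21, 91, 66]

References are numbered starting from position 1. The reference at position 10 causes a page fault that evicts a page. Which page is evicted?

38

pos 1: 66 -> fault, frames {66}
pos 2: 65 -> fault, frames {66,65}
pos 3: 66 -> hit
pos 4: 65 -> hit
pos 5: 91 -> fault, evict 66, frames {65,91}
pos 6: 65 -> hit
pos 7: 38 -> fault, evict 65, frames {91,38}
pos 8: 91 -> hit
pos 9: 65 -> fault, evict 91, frames {38,65}
pos 10: 21 -> fault, evict 38, frames {65,21}
At position 10, page 38 is evicted.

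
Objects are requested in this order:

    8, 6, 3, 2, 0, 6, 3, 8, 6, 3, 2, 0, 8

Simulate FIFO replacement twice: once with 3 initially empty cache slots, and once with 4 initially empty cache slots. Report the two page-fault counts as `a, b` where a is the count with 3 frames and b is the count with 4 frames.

10, 11

3 frames: F F F F F F F F . . F F . → 10 faults.
4 frames: F F F F F . . F F F F F F → 11 faults.
11 > 10: adding a frame increased faults — Belady's anomaly.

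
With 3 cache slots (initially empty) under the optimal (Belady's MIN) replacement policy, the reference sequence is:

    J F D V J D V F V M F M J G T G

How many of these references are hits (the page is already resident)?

J → fault, frames [J]
F → fault, frames [J, F]
D → fault, frames [J, F, D]
V → fault, evict F, frames [J, D, V]
J → hit
D → hit
V → hit
F → fault, evict D, frames [J, V, F]
V → hit
M → fault, evict V, frames [J, F, M]
F → hit
M → hit
J → hit
G → fault, evict M, frames [J, F, G]
T → fault, evict F, frames [J, G, T]
G → hit
Hits: 8.

8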